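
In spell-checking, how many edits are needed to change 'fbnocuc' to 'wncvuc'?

Let D[i][j] be the edit distance between the first i characters of 'fbnocuc' and the first j characters of 'wncvuc', with D[i][0] = i, D[0][j] = j, and D[i][j] = D[i-1][j-1] if the characters match, else 1 + min(D[i-1][j], D[i][j-1], D[i-1][j-1]). Filling the table (rows: prefixes of 'fbnocuc', columns: prefixes of 'wncvuc'):
     ε  w  n  c  v  u  c
  ε  0  1  2  3  4  5  6
  f  1  1  2  3  4  5  6
  b  2  2  2  3  4  5  6
  n  3  3  2  3  4  5  6
  o  4  4  3  3  4  5  6
  c  5  5  4  3  4  5  5
  u  6  6  5  4  4  4  5
  c  7  7  6  5  5  5  4
The bottom-right entry gives D[7][6] = 4, so no sequence of fewer than 4 edits works. Backtracking through the table gives one optimal edit sequence (4 edits):
  fbnocuc → bnocuc (del f @1)
  bnocuc → wnocuc (sub b→w @1)
  wnocuc → wnccuc (sub o→c @3)
  wnccuc → wncvuc (sub c→v @4)
Edit distance = 4.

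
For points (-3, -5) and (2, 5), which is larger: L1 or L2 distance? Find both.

L1 = |-3 - 2| + |-5 - 5| = 5 + 10 = 15
L2 = √(5² + 10²) = √125 ≈ 11.1803
L1 ≥ L2 always (equality iff movement is along one axis); L1 > L2 here.
Ratio L1/L2 = 15/√125 ≈ 1.3416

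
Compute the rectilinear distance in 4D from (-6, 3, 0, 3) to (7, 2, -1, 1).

Σ|x_i - y_i| = |-6 - 7| + |3 - 2| + |0 - (-1)| + |3 - 1| = 13 + 1 + 1 + 2 = 17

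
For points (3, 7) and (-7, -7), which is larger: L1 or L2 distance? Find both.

L1 = |3 - (-7)| + |7 - (-7)| = 10 + 14 = 24
L2 = √(10² + 14²) = √296 ≈ 17.2047
L1 ≥ L2 always (equality iff movement is along one axis); L1 > L2 here.
Ratio L1/L2 = 24/√296 ≈ 1.395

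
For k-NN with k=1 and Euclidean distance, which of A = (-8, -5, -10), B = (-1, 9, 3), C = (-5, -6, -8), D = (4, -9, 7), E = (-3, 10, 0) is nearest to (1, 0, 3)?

Distances: d(A) ≈ 16.5831, d(B) ≈ 9.2195, d(C) ≈ 13.8924, d(D) ≈ 10.2956, d(E) ≈ 11.1803. Nearest: B = (-1, 9, 3) with distance 9.2195.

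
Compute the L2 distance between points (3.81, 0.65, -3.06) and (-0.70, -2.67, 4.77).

(Σ|x_i - y_i|^2)^(1/2) = (|3.81 - (-0.7)|^2 + |0.65 - (-2.67)|^2 + |-3.06 - 4.77|^2)^(1/2)
= (4.51^2 + 3.32^2 + 7.83^2)^(1/2) = (20.3401 + 11.0224 + 61.3089)^(1/2) = (92.6714)^(1/2) ≈ 9.6266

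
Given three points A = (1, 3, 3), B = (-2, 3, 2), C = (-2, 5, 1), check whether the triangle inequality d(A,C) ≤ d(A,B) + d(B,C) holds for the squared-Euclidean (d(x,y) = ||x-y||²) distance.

d(A,B) = 3² + 0² + 1² = 10, d(B,C) = 0² + 2² + 1² = 5, d(A,C) = 3² + 2² + 2² = 17.
d(A,C) = 17 > 10 + 5 = 15. Triangle inequality is VIOLATED. (Squared-Euclidean is not a metric — this is a counterexample.)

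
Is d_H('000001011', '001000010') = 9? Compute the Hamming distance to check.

Differing positions: 3, 6, 9. Hamming distance = 3, so the claim that d_H = 9 is false.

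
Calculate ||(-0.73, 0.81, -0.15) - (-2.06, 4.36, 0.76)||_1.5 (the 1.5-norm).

(Σ|x_i - y_i|^1.5)^(1/1.5) = (|-0.73 - (-2.06)|^1.5 + |0.81 - 4.36|^1.5 + |-0.15 - 0.76|^1.5)^(1/1.5)
= (1.33^1.5 + 3.55^1.5 + 0.91^1.5)^(1/1.5) ≈ (1.5338 + 6.6887 + 0.8681)^(1/1.5) = (9.0906)^(1/1.5) ≈ 4.3557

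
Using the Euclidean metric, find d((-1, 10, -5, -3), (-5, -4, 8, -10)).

√(Σ(x_i - y_i)²) = √((-1 - (-5))² + (10 - (-4))² + (-5 - 8)² + (-3 - (-10))²)
= √(4² + 14² + (-13)² + 7²) = √(16 + 196 + 169 + 49) = √430 ≈ 20.7364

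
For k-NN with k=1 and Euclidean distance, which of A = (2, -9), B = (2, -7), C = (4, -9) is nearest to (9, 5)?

Distances: d(A) ≈ 15.6525, d(B) ≈ 13.8924, d(C) ≈ 14.8661. Nearest: B = (2, -7) with distance 13.8924.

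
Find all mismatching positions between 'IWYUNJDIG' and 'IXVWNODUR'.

Differing positions: 2, 3, 4, 6, 8, 9. Hamming distance = 6.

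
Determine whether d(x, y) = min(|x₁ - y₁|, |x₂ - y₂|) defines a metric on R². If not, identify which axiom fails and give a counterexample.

No. d fails identity of indiscernibles: take x = (5, 0) and y = (5, 9). Then d(x,y) = min(|5 - 5|, |0 - 9|) = min(0, 9) = 0, yet x ≠ y.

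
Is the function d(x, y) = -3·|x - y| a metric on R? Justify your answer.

No. With c = -3 < 0, d fails non-negativity: d(1, 5) = -3·|1 - 5| = -3·4 = -12 < 0.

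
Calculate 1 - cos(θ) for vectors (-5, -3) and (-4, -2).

With u = (-5, -3), v = (-4, -2):
u·v = (-5)·(-4) + (-3)·(-2) = 20 + 6 = 26.
|u| = √((-5)² + (-3)²) = √34, |v| = √((-4)² + (-2)²) = √20, so |u||v| = √(34·20) = √680.
cos θ = (u·v)/(|u||v|) = 26/√680 ≈ 0.9971
Cosine distance = 1 - cos θ ≈ 1 - 0.9971 = 0.0029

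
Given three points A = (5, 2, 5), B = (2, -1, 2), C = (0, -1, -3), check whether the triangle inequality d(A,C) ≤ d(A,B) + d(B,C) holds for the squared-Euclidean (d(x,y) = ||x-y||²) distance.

d(A,B) = 3² + 3² + 3² = 27, d(B,C) = 2² + 0² + 5² = 29, d(A,C) = 5² + 3² + 8² = 98.
d(A,C) = 98 > 27 + 29 = 56. Triangle inequality is VIOLATED. (Squared-Euclidean is not a metric — this is a counterexample.)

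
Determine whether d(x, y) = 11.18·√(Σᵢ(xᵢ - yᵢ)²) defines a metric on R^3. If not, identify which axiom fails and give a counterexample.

Yes. The L2 (Euclidean) norm induces a metric on R^3, and multiplying a metric by a positive constant 11.18 > 0 preserves all four axioms: non-negativity (11.18·||x-y|| ≥ 0), identity (11.18·||x-y|| = 0 ⟺ ||x-y|| = 0 ⟺ x = y), symmetry (||x-y|| = ||y-x||), and the triangle inequality (11.18·||x-z|| ≤ 11.18·||x-y|| + 11.18·||y-z||). So d is a metric.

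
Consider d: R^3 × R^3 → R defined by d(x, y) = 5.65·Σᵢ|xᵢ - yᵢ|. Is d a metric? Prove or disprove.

Yes. The L1 (Manhattan) norm induces a metric on R^3, and multiplying a metric by a positive constant 5.65 > 0 preserves all four axioms: non-negativity (5.65·||x-y|| ≥ 0), identity (5.65·||x-y|| = 0 ⟺ ||x-y|| = 0 ⟺ x = y), symmetry (||x-y|| = ||y-x||), and the triangle inequality (5.65·||x-z|| ≤ 5.65·||x-y|| + 5.65·||y-z||). So d is a metric.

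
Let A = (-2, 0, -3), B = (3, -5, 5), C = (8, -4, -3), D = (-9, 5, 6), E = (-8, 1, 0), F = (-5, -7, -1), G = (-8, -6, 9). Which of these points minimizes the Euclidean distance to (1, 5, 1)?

Distances: d(A) ≈ 7.0711, d(B) ≈ 10.9545, d(C) ≈ 12.083, d(D) ≈ 11.1803, d(E) ≈ 9.8995, d(F) ≈ 13.5647, d(G) ≈ 16.3095. Nearest: A = (-2, 0, -3) with distance 7.0711.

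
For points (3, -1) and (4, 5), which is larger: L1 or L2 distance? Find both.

L1 = |3 - 4| + |-1 - 5| = 1 + 6 = 7
L2 = √(1² + 6²) = √37 ≈ 6.0828
L1 ≥ L2 always (equality iff movement is along one axis); L1 > L2 here.
Ratio L1/L2 = 7/√37 ≈ 1.1508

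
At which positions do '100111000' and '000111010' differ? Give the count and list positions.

Differing positions: 1, 8. Hamming distance = 2.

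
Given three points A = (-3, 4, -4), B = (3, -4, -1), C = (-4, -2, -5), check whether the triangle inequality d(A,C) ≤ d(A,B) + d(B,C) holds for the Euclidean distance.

d(A,B) = √(6² + 8² + 3²) = √109 ≈ 10.4403, d(B,C) = √(7² + 2² + 4²) = √69 ≈ 8.3066, d(A,C) = √(1² + 6² + 1²) = √38 ≈ 6.1644.
d(A,C) ≈ 6.1644 ≤ 10.4403 + 8.3066 = 18.7469. Triangle inequality is satisfied.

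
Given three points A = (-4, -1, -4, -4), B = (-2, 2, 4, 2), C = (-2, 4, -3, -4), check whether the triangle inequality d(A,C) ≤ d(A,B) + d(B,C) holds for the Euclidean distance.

d(A,B) = √(2² + 3² + 8² + 6²) = √113 ≈ 10.6301, d(B,C) = √(0² + 2² + 7² + 6²) = √89 ≈ 9.434, d(A,C) = √(2² + 5² + 1² + 0²) = √30 ≈ 5.4772.
d(A,C) ≈ 5.4772 ≤ 10.6301 + 9.434 = 20.0641. Triangle inequality is satisfied.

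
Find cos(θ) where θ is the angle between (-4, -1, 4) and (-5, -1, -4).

With u = (-4, -1, 4), v = (-5, -1, -4):
u·v = (-4)·(-5) + (-1)·(-1) + 4·(-4) = 20 + 1 + (-16) = 5.
|u| = √((-4)² + (-1)² + 4²) = √33, |v| = √((-5)² + (-1)² + (-4)²) = √42, so |u||v| = √(33·42) = √1386.
cos θ = (u·v)/(|u||v|) = 5/√1386 ≈ 0.1343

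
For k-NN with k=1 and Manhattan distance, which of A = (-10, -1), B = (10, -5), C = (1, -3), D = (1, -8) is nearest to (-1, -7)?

Distances: d(A) = 15, d(B) = 13, d(C) = 6, d(D) = 3. Nearest: D = (1, -8) with distance 3.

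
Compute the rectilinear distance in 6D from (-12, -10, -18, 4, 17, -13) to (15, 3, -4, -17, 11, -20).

Σ|x_i - y_i| = |-12 - 15| + |-10 - 3| + |-18 - (-4)| + |4 - (-17)| + |17 - 11| + |-13 - (-20)| = 27 + 13 + 14 + 21 + 6 + 7 = 88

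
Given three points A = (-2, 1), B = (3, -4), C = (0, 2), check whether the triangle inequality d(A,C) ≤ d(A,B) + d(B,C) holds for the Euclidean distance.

d(A,B) = √(5² + 5²) = √50 ≈ 7.0711, d(B,C) = √(3² + 6²) = √45 ≈ 6.7082, d(A,C) = √(2² + 1²) = √5 ≈ 2.2361.
d(A,C) ≈ 2.2361 ≤ 7.0711 + 6.7082 = 13.7793. Triangle inequality is satisfied.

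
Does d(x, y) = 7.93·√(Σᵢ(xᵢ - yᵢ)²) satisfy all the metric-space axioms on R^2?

Yes. The L2 (Euclidean) norm induces a metric on R^2, and multiplying a metric by a positive constant 7.93 > 0 preserves all four axioms: non-negativity (7.93·||x-y|| ≥ 0), identity (7.93·||x-y|| = 0 ⟺ ||x-y|| = 0 ⟺ x = y), symmetry (||x-y|| = ||y-x||), and the triangle inequality (7.93·||x-z|| ≤ 7.93·||x-y|| + 7.93·||y-z||). So d is a metric.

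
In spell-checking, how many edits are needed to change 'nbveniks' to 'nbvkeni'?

Let D[i][j] be the edit distance between the first i characters of 'nbveniks' and the first j characters of 'nbvkeni', with D[i][0] = i, D[0][j] = j, and D[i][j] = D[i-1][j-1] if the characters match, else 1 + min(D[i-1][j], D[i][j-1], D[i-1][j-1]). Filling the table (rows: prefixes of 'nbveniks', columns: prefixes of 'nbvkeni'):
     ε  n  b  v  k  e  n  i
  ε  0  1  2  3  4  5  6  7
  n  1  0  1  2  3  4  5  6
  b  2  1  0  1  2  3  4  5
  v  3  2  1  0  1  2  3  4
  e  4  3  2  1  1  1  2  3
  n  5  4  3  2  2  2  1  2
  i  6  5  4  3  3  3  2  1
  k  7  6  5  4  3  4  3  2
  s  8  7  6  5  4  4  4  3
The bottom-right entry gives D[8][7] = 3, so no sequence of fewer than 3 edits works. Backtracking through the table gives one optimal edit sequence (3 edits):
  nbveniks → nbvkeniks (ins k @4)
  nbvkeniks → nbvkenis (del k @8)
  nbvkenis → nbvkeni (del s @8)
Edit distance = 3.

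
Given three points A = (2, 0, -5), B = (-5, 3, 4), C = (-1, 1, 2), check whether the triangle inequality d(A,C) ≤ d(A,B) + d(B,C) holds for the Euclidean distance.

d(A,B) = √(7² + 3² + 9²) = √139 ≈ 11.7898, d(B,C) = √(4² + 2² + 2²) = √24 ≈ 4.899, d(A,C) = √(3² + 1² + 7²) = √59 ≈ 7.6811.
d(A,C) ≈ 7.6811 ≤ 11.7898 + 4.899 = 16.6888. Triangle inequality is satisfied.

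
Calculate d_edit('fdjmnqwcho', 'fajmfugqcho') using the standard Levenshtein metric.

Let D[i][j] be the edit distance between the first i characters of 'fdjmnqwcho' and the first j characters of 'fajmfugqcho', with D[i][0] = i, D[0][j] = j, and D[i][j] = D[i-1][j-1] if the characters match, else 1 + min(D[i-1][j], D[i][j-1], D[i-1][j-1]). Filling the table (rows: prefixes of 'fdjmnqwcho', columns: prefixes of 'fajmfugqcho'):
     ε  f  a  j  m  f  u  g  q  c  h  o
  ε  0  1  2  3  4  5  6  7  8  9 10 11
  f  1  0  1  2  3  4  5  6  7  8  9 10
  d  2  1  1  2  3  4  5  6  7  8  9 10
  j  3  2  2  1  2  3  4  5  6  7  8  9
  m  4  3  3  2  1  2  3  4  5  6  7  8
  n  5  4  4  3  2  2  3  4  5  6  7  8
  q  6  5  5  4  3  3  3  4  4  5  6  7
  w  7  6  6  5  4  4  4  4  5  5  6  7
  c  8  7  7  6  5  5  5  5  5  5  6  7
  h  9  8  8  7  6  6  6  6  6  6  5  6
  o 10  9  9  8  7  7  7  7  7  7  6  5
The bottom-right entry gives D[10][11] = 5, so no sequence of fewer than 5 edits works. Backtracking through the table gives one optimal edit sequence (5 edits):
  fdjmnqwcho → fajmnqwcho (sub d→a @2)
  fajmnqwcho → fajmfnqwcho (ins f @5)
  fajmfnqwcho → fajmfuqwcho (sub n→u @6)
  fajmfuqwcho → fajmfugwcho (sub q→g @7)
  fajmfugwcho → fajmfugqcho (sub w→q @8)
Edit distance = 5.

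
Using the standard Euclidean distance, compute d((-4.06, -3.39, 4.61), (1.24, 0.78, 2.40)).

(Σ|x_i - y_i|^2)^(1/2) = (|-4.06 - 1.24|^2 + |-3.39 - 0.78|^2 + |4.61 - 2.4|^2)^(1/2)
= (5.3^2 + 4.17^2 + 2.21^2)^(1/2) = (28.09 + 17.3889 + 4.8841)^(1/2) = (50.363)^(1/2) ≈ 7.0967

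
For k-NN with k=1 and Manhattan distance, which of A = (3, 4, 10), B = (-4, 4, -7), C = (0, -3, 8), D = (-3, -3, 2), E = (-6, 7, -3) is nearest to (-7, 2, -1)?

Distances: d(A) = 23, d(B) = 11, d(C) = 21, d(D) = 12, d(E) = 8. Nearest: E = (-6, 7, -3) with distance 8.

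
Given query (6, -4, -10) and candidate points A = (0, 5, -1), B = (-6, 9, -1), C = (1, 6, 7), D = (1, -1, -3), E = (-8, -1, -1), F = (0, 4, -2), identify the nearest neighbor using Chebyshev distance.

Distances: d(A) = 9, d(B) = 13, d(C) = 17, d(D) = 7, d(E) = 14, d(F) = 8. Nearest: D = (1, -1, -3) with distance 7.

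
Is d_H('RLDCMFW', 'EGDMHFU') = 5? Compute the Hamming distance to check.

Differing positions: 1, 2, 4, 5, 7. Hamming distance = 5, so the claim is true.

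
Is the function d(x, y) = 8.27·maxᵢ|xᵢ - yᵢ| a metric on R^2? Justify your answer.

Yes. The L∞ (Chebyshev) norm induces a metric on R^2, and multiplying a metric by a positive constant 8.27 > 0 preserves all four axioms: non-negativity (8.27·||x-y|| ≥ 0), identity (8.27·||x-y|| = 0 ⟺ ||x-y|| = 0 ⟺ x = y), symmetry (||x-y|| = ||y-x||), and the triangle inequality (8.27·||x-z|| ≤ 8.27·||x-y|| + 8.27·||y-z||). So d is a metric.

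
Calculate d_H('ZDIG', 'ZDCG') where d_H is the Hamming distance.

Differing positions: 3. Hamming distance = 1.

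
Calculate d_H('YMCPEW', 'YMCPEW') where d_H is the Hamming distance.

Differing positions: none. Hamming distance = 0.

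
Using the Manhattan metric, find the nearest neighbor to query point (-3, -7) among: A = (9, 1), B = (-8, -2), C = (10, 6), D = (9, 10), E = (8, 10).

Distances: d(A) = 20, d(B) = 10, d(C) = 26, d(D) = 29, d(E) = 28. Nearest: B = (-8, -2) with distance 10.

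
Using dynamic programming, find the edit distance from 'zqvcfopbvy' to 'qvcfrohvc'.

Let D[i][j] be the edit distance between the first i characters of 'zqvcfopbvy' and the first j characters of 'qvcfrohvc', with D[i][0] = i, D[0][j] = j, and D[i][j] = D[i-1][j-1] if the characters match, else 1 + min(D[i-1][j], D[i][j-1], D[i-1][j-1]). Filling the table (rows: prefixes of 'zqvcfopbvy', columns: prefixes of 'qvcfrohvc'):
     ε  q  v  c  f  r  o  h  v  c
  ε  0  1  2  3  4  5  6  7  8  9
  z  1  1  2  3  4  5  6  7  8  9
  q  2  1  2  3  4  5  6  7  8  9
  v  3  2  1  2  3  4  5  6  7  8
  c  4  3  2  1  2  3  4  5  6  7
  f  5  4  3  2  1  2  3  4  5  6
  o  6  5  4  3  2  2  2  3  4  5
  p  7  6  5  4  3  3  3  3  4  5
  b  8  7  6  5  4  4  4  4  4  5
  v  9  8  7  6  5  5  5  5  4  5
  y 10  9  8  7  6  6  6  6  5  5
The bottom-right entry gives D[10][9] = 5, so no sequence of fewer than 5 edits works. Backtracking through the table gives one optimal edit sequence (5 edits):
  zqvcfopbvy → qvcfopbvy (del z @1)
  qvcfopbvy → qvcfrpbvy (sub o→r @5)
  qvcfrpbvy → qvcfrobvy (sub p→o @6)
  qvcfrobvy → qvcfrohvy (sub b→h @7)
  qvcfrohvy → qvcfrohvc (sub y→c @9)
Edit distance = 5.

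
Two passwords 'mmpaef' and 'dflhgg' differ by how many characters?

Differing positions: 1, 2, 3, 4, 5, 6. Hamming distance = 6.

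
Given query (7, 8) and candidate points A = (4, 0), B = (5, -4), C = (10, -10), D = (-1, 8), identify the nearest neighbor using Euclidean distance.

Distances: d(A) ≈ 8.544, d(B) ≈ 12.1655, d(C) ≈ 18.2483, d(D) = 8. Nearest: D = (-1, 8) with distance 8.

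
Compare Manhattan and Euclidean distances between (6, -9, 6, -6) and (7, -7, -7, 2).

L1 = |6 - 7| + |-9 - (-7)| + |6 - (-7)| + |-6 - 2| = 1 + 2 + 13 + 8 = 24
L2 = √(1² + 2² + 13² + 8²) = √238 ≈ 15.4272
L1 ≥ L2 always (equality iff movement is along one axis); L1 > L2 here.
Ratio L1/L2 = 24/√238 ≈ 1.5557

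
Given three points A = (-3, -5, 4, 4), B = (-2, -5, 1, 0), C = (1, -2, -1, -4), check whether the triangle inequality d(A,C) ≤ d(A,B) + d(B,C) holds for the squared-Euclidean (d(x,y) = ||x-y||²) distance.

d(A,B) = 1² + 0² + 3² + 4² = 26, d(B,C) = 3² + 3² + 2² + 4² = 38, d(A,C) = 4² + 3² + 5² + 8² = 114.
d(A,C) = 114 > 26 + 38 = 64. Triangle inequality is VIOLATED. (Squared-Euclidean is not a metric — this is a counterexample.)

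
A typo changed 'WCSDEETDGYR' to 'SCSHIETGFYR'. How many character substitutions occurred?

Differing positions: 1, 4, 5, 8, 9. Hamming distance = 5.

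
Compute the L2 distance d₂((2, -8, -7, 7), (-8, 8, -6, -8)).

√(Σ(x_i - y_i)²) = √((2 - (-8))² + (-8 - 8)² + (-7 - (-6))² + (7 - (-8))²)
= √(10² + (-16)² + (-1)² + 15²) = √(100 + 256 + 1 + 225) = √582 ≈ 24.1247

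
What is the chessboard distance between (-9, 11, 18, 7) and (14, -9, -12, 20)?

max(|x_i - y_i|) = max(|-9 - 14|, |11 - (-9)|, |18 - (-12)|, |7 - 20|) = max(23, 20, 30, 13) = 30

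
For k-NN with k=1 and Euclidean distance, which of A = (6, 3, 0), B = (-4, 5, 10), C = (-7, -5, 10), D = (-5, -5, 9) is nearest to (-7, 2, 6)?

Distances: d(A) ≈ 14.3527, d(B) ≈ 5.831, d(C) ≈ 8.0623, d(D) ≈ 7.874. Nearest: B = (-4, 5, 10) with distance 5.831.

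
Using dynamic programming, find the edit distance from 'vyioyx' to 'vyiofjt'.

Let D[i][j] be the edit distance between the first i characters of 'vyioyx' and the first j characters of 'vyiofjt', with D[i][0] = i, D[0][j] = j, and D[i][j] = D[i-1][j-1] if the characters match, else 1 + min(D[i-1][j], D[i][j-1], D[i-1][j-1]). Filling the table (rows: prefixes of 'vyioyx', columns: prefixes of 'vyiofjt'):
     ε  v  y  i  o  f  j  t
  ε  0  1  2  3  4  5  6  7
  v  1  0  1  2  3  4  5  6
  y  2  1  0  1  2  3  4  5
  i  3  2  1  0  1  2  3  4
  o  4  3  2  1  0  1  2  3
  y  5  4  3  2  1  1  2  3
  x  6  5  4  3  2  2  2  3
The bottom-right entry gives D[6][7] = 3, so no sequence of fewer than 3 edits works. Backtracking through the table gives one optimal edit sequence (3 edits):
  vyioyx → vyiofyx (ins f @5)
  vyiofyx → vyiofjx (sub y→j @6)
  vyiofjx → vyiofjt (sub x→t @7)
Edit distance = 3.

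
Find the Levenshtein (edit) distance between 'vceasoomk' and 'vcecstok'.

Let D[i][j] be the edit distance between the first i characters of 'vceasoomk' and the first j characters of 'vcecstok', with D[i][0] = i, D[0][j] = j, and D[i][j] = D[i-1][j-1] if the characters match, else 1 + min(D[i-1][j], D[i][j-1], D[i-1][j-1]). Filling the table (rows: prefixes of 'vceasoomk', columns: prefixes of 'vcecstok'):
     ε  v  c  e  c  s  t  o  k
  ε  0  1  2  3  4  5  6  7  8
  v  1  0  1  2  3  4  5  6  7
  c  2  1  0  1  2  3  4  5  6
  e  3  2  1  0  1  2  3  4  5
  a  4  3  2  1  1  2  3  4  5
  s  5  4  3  2  2  1  2  3  4
  o  6  5  4  3  3  2  2  2  3
  o  7  6  5  4  4  3  3  2  3
  m  8  7  6  5  5  4  4  3  3
  k  9  8  7  6  6  5  5  4  3
The bottom-right entry gives D[9][8] = 3, so no sequence of fewer than 3 edits works. Backtracking through the table gives one optimal edit sequence (3 edits):
  vceasoomk → vcecsoomk (sub a→c @4)
  vcecsoomk → vcecstomk (sub o→t @6)
  vcecstomk → vcecstok (del m @8)
Edit distance = 3.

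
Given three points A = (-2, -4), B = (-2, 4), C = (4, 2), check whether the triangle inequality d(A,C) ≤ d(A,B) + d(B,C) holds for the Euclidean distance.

d(A,B) = √(0² + 8²) = √64 = 8, d(B,C) = √(6² + 2²) = √40 ≈ 6.3246, d(A,C) = √(6² + 6²) = √72 ≈ 8.4853.
d(A,C) ≈ 8.4853 ≤ 8 + 6.3246 = 14.3246. Triangle inequality is satisfied.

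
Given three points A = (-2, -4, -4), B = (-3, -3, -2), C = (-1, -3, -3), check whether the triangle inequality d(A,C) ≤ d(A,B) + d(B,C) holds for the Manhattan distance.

d(A,B) = 1 + 1 + 2 = 4, d(B,C) = 2 + 0 + 1 = 3, d(A,C) = 1 + 1 + 1 = 3.
d(A,C) = 3 ≤ 4 + 3 = 7. Triangle inequality is satisfied.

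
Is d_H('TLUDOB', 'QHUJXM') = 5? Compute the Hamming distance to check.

Differing positions: 1, 2, 4, 5, 6. Hamming distance = 5, so the claim is true.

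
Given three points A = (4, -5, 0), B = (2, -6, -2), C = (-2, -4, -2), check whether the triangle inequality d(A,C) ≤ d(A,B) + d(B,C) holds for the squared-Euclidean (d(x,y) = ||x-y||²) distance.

d(A,B) = 2² + 1² + 2² = 9, d(B,C) = 4² + 2² + 0² = 20, d(A,C) = 6² + 1² + 2² = 41.
d(A,C) = 41 > 9 + 20 = 29. Triangle inequality is VIOLATED. (Squared-Euclidean is not a metric — this is a counterexample.)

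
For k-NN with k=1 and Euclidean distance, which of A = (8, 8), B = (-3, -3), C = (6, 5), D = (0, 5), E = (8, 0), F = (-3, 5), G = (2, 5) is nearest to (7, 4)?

Distances: d(A) ≈ 4.1231, d(B) ≈ 12.2066, d(C) ≈ 1.4142, d(D) ≈ 7.0711, d(E) ≈ 4.1231, d(F) ≈ 10.0499, d(G) ≈ 5.099. Nearest: C = (6, 5) with distance 1.4142.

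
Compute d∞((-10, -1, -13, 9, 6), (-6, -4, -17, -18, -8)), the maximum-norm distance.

max(|x_i - y_i|) = max(|-10 - (-6)|, |-1 - (-4)|, |-13 - (-17)|, |9 - (-18)|, |6 - (-8)|) = max(4, 3, 4, 27, 14) = 27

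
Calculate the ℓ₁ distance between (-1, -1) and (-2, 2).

Σ|x_i - y_i| = |-1 - (-2)| + |-1 - 2| = 1 + 3 = 4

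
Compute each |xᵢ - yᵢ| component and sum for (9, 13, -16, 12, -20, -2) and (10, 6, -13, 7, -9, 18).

Σ|x_i - y_i| = |9 - 10| + |13 - 6| + |-16 - (-13)| + |12 - 7| + |-20 - (-9)| + |-2 - 18| = 1 + 7 + 3 + 5 + 11 + 20 = 47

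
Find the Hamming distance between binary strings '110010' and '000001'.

Differing positions: 1, 2, 5, 6. Hamming distance = 4.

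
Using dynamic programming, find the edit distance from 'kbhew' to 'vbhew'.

Let D[i][j] be the edit distance between the first i characters of 'kbhew' and the first j characters of 'vbhew', with D[i][0] = i, D[0][j] = j, and D[i][j] = D[i-1][j-1] if the characters match, else 1 + min(D[i-1][j], D[i][j-1], D[i-1][j-1]). Filling the table (rows: prefixes of 'kbhew', columns: prefixes of 'vbhew'):
     ε  v  b  h  e  w
  ε  0  1  2  3  4  5
  k  1  1  2  3  4  5
  b  2  2  1  2  3  4
  h  3  3  2  1  2  3
  e  4  4  3  2  1  2
  w  5  5  4  3  2  1
The bottom-right entry gives D[5][5] = 1, so no sequence of fewer than 1 edit works. Backtracking through the table gives one optimal edit sequence (1 edit):
  kbhew → vbhew (sub k→v @1)
Edit distance = 1.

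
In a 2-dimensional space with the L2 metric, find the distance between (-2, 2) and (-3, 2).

(Σ|x_i - y_i|^2)^(1/2) = (|-2 - (-3)|^2 + |2 - 2|^2)^(1/2)
= (1^2 + 0^2)^(1/2) = (1 + 0)^(1/2) = (1)^(1/2) = 1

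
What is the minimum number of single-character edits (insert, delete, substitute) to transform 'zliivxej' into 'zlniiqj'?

Let D[i][j] be the edit distance between the first i characters of 'zliivxej' and the first j characters of 'zlniiqj', with D[i][0] = i, D[0][j] = j, and D[i][j] = D[i-1][j-1] if the characters match, else 1 + min(D[i-1][j], D[i][j-1], D[i-1][j-1]). Filling the table (rows: prefixes of 'zliivxej', columns: prefixes of 'zlniiqj'):
     ε  z  l  n  i  i  q  j
  ε  0  1  2  3  4  5  6  7
  z  1  0  1  2  3  4  5  6
  l  2  1  0  1  2  3  4  5
  i  3  2  1  1  1  2  3  4
  i  4  3  2  2  1  1  2  3
  v  5  4  3  3  2  2  2  3
  x  6  5  4  4  3  3  3  3
  e  7  6  5  5  4  4  4  4
  j  8  7  6  6  5  5  5  4
The bottom-right entry gives D[8][7] = 4, so no sequence of fewer than 4 edits works. Backtracking through the table gives one optimal edit sequence (4 edits):
  zliivxej → zlnivxej (sub i→n @3)
  zlnivxej → zlnixej (del v @5)
  zlnixej → zlniiej (sub x→i @5)
  zlniiej → zlniiqj (sub e→q @6)
Edit distance = 4.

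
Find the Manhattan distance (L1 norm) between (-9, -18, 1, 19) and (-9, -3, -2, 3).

Σ|x_i - y_i| = |-9 - (-9)| + |-18 - (-3)| + |1 - (-2)| + |19 - 3| = 0 + 15 + 3 + 16 = 34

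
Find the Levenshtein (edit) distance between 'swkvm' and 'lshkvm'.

Let D[i][j] be the edit distance between the first i characters of 'swkvm' and the first j characters of 'lshkvm', with D[i][0] = i, D[0][j] = j, and D[i][j] = D[i-1][j-1] if the characters match, else 1 + min(D[i-1][j], D[i][j-1], D[i-1][j-1]). Filling the table (rows: prefixes of 'swkvm', columns: prefixes of 'lshkvm'):
     ε  l  s  h  k  v  m
  ε  0  1  2  3  4  5  6
  s  1  1  1  2  3  4  5
  w  2  2  2  2  3  4  5
  k  3  3  3  3  2  3  4
  v  4  4  4  4  3  2  3
  m  5  5  5  5  4  3  2
The bottom-right entry gives D[5][6] = 2, so no sequence of fewer than 2 edits works. Backtracking through the table gives one optimal edit sequence (2 edits):
  swkvm → lswkvm (ins l @1)
  lswkvm → lshkvm (sub w→h @3)
Edit distance = 2.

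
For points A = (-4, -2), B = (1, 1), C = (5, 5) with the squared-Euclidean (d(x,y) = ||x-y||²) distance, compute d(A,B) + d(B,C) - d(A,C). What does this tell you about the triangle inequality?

d(A,B) = 5² + 3² = 34, d(B,C) = 4² + 4² = 32, d(A,C) = 9² + 7² = 130.
d(A,B) + d(B,C) - d(A,C) = 34 + 32 - 130 = 66 - 130 = -64. This is < 0, so the triangle inequality FAILS for these points (squared-Euclidean is not a metric).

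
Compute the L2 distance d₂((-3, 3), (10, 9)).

√(Σ(x_i - y_i)²) = √((-3 - 10)² + (3 - 9)²)
= √((-13)² + (-6)²) = √(169 + 36) = √205 ≈ 14.3178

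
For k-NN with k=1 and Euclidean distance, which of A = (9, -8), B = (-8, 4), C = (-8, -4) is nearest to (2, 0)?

Distances: d(A) ≈ 10.6301, d(B) ≈ 10.7703, d(C) ≈ 10.7703. Nearest: A = (9, -8) with distance 10.6301.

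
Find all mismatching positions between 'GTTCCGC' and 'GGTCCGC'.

Differing positions: 2. Hamming distance = 1.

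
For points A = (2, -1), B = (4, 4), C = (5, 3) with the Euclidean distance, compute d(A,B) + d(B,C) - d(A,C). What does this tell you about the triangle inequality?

d(A,B) = √(2² + 5²) = √29 ≈ 5.3852, d(B,C) = √(1² + 1²) = √2 ≈ 1.4142, d(A,C) = √(3² + 4²) = √25 = 5.
d(A,B) + d(B,C) - d(A,C) = 5.3852 + 1.4142 - 5 = 6.7994 - 5 = 1.7994 (to 4 decimal places). This is ≥ 0, so the triangle inequality holds for these points.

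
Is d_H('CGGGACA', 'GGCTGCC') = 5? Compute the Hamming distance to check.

Differing positions: 1, 3, 4, 5, 7. Hamming distance = 5, so the claim is true.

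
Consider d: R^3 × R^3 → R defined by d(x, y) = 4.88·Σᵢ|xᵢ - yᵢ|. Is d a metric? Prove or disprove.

Yes. The L1 (Manhattan) norm induces a metric on R^3, and multiplying a metric by a positive constant 4.88 > 0 preserves all four axioms: non-negativity (4.88·||x-y|| ≥ 0), identity (4.88·||x-y|| = 0 ⟺ ||x-y|| = 0 ⟺ x = y), symmetry (||x-y|| = ||y-x||), and the triangle inequality (4.88·||x-z|| ≤ 4.88·||x-y|| + 4.88·||y-z||). So d is a metric.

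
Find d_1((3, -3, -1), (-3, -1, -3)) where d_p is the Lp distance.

Σ|x_i - y_i| = |3 - (-3)| + |-3 - (-1)| + |-1 - (-3)| = 6 + 2 + 2 = 10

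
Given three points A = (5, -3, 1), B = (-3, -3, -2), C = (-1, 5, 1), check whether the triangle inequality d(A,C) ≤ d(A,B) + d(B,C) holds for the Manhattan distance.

d(A,B) = 8 + 0 + 3 = 11, d(B,C) = 2 + 8 + 3 = 13, d(A,C) = 6 + 8 + 0 = 14.
d(A,C) = 14 ≤ 11 + 13 = 24. Triangle inequality is satisfied.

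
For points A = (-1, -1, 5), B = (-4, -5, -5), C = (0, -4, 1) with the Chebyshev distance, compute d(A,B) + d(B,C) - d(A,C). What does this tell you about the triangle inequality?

d(A,B) = max(3, 4, 10) = 10, d(B,C) = max(4, 1, 6) = 6, d(A,C) = max(1, 3, 4) = 4.
d(A,B) + d(B,C) - d(A,C) = 10 + 6 - 4 = 16 - 4 = 12. This is ≥ 0, so the triangle inequality holds for these points.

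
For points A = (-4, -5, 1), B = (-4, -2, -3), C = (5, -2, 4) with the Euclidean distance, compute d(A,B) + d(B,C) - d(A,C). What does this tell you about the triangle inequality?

d(A,B) = √(0² + 3² + 4²) = √25 = 5, d(B,C) = √(9² + 0² + 7²) = √130 ≈ 11.4018, d(A,C) = √(9² + 3² + 3²) = √99 ≈ 9.9499.
d(A,B) + d(B,C) - d(A,C) = 5 + 11.4018 - 9.9499 = 16.4018 - 9.9499 = 6.4519 (to 4 decimal places). This is ≥ 0, so the triangle inequality holds for these points.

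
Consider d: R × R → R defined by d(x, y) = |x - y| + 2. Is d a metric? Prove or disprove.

No. d fails identity of indiscernibles (specifically d(x,x) = 0): d(-5, -5) = |-5 - (-5)| + 2 = 0 + 2 = 2 ≠ 0.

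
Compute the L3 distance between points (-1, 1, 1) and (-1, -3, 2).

(Σ|x_i - y_i|^3)^(1/3) = (|-1 - (-1)|^3 + |1 - (-3)|^3 + |1 - 2|^3)^(1/3)
= (0^3 + 4^3 + 1^3)^(1/3) = (0 + 64 + 1)^(1/3) = (65)^(1/3) ≈ 4.0207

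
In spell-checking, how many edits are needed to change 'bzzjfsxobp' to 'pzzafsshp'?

Let D[i][j] be the edit distance between the first i characters of 'bzzjfsxobp' and the first j characters of 'pzzafsshp', with D[i][0] = i, D[0][j] = j, and D[i][j] = D[i-1][j-1] if the characters match, else 1 + min(D[i-1][j], D[i][j-1], D[i-1][j-1]). Filling the table (rows: prefixes of 'bzzjfsxobp', columns: prefixes of 'pzzafsshp'):
     ε  p  z  z  a  f  s  s  h  p
  ε  0  1  2  3  4  5  6  7  8  9
  b  1  1  2  3  4  5  6  7  8  9
  z  2  2  1  2  3  4  5  6  7  8
  z  3  3  2  1  2  3  4  5  6  7
  j  4  4  3  2  2  3  4  5  6  7
  f  5  5  4  3  3  2  3  4  5  6
  s  6  6  5  4  4  3  2  3  4  5
  x  7  7  6  5  5  4  3  3  4  5
  o  8  8  7  6  6  5  4  4  4  5
  b  9  9  8  7  7  6  5  5  5  5
  p 10  9  9  8  8  7  6  6  6  5
The bottom-right entry gives D[10][9] = 5, so no sequence of fewer than 5 edits works. Backtracking through the table gives one optimal edit sequence (5 edits):
  bzzjfsxobp → pzzjfsxobp (sub b→p @1)
  pzzjfsxobp → pzzafsxobp (sub j→a @4)
  pzzafsxobp → pzzafsobp (del x @7)
  pzzafsobp → pzzafssbp (sub o→s @7)
  pzzafssbp → pzzafsshp (sub b→h @8)
Edit distance = 5.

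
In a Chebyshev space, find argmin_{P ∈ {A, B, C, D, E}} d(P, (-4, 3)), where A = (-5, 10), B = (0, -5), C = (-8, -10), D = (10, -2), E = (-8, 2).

Distances: d(A) = 7, d(B) = 8, d(C) = 13, d(D) = 14, d(E) = 4. Nearest: E = (-8, 2) with distance 4.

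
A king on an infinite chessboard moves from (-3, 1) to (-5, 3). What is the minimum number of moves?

max(|x_i - y_i|) = max(|-3 - (-5)|, |1 - 3|) = max(2, 2) = 2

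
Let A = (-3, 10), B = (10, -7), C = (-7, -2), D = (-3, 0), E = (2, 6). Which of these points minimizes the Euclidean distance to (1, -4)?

Distances: d(A) ≈ 14.5602, d(B) ≈ 9.4868, d(C) ≈ 8.2462, d(D) ≈ 5.6569, d(E) ≈ 10.0499. Nearest: D = (-3, 0) with distance 5.6569.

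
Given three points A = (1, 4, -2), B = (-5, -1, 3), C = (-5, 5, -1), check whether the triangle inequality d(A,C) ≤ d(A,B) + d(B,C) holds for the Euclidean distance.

d(A,B) = √(6² + 5² + 5²) = √86 ≈ 9.2736, d(B,C) = √(0² + 6² + 4²) = √52 ≈ 7.2111, d(A,C) = √(6² + 1² + 1²) = √38 ≈ 6.1644.
d(A,C) ≈ 6.1644 ≤ 9.2736 + 7.2111 = 16.4847. Triangle inequality is satisfied.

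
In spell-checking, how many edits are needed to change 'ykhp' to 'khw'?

Let D[i][j] be the edit distance between the first i characters of 'ykhp' and the first j characters of 'khw', with D[i][0] = i, D[0][j] = j, and D[i][j] = D[i-1][j-1] if the characters match, else 1 + min(D[i-1][j], D[i][j-1], D[i-1][j-1]). Filling the table (rows: prefixes of 'ykhp', columns: prefixes of 'khw'):
     ε  k  h  w
  ε  0  1  2  3
  y  1  1  2  3
  k  2  1  2  3
  h  3  2  1  2
  p  4  3  2  2
The bottom-right entry gives D[4][3] = 2, so no sequence of fewer than 2 edits works. Backtracking through the table gives one optimal edit sequence (2 edits):
  ykhp → khp (del y @1)
  khp → khw (sub p→w @3)
Edit distance = 2.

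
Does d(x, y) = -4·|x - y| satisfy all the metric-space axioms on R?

No. With c = -4 < 0, d fails non-negativity: d(5, 6) = -4·|5 - 6| = -4·1 = -4 < 0.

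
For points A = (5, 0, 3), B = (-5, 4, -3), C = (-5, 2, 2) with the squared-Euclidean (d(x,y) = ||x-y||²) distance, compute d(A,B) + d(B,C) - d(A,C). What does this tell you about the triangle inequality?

d(A,B) = 10² + 4² + 6² = 152, d(B,C) = 0² + 2² + 5² = 29, d(A,C) = 10² + 2² + 1² = 105.
d(A,B) + d(B,C) - d(A,C) = 152 + 29 - 105 = 181 - 105 = 76. This is ≥ 0, so the triangle inequality holds for these points.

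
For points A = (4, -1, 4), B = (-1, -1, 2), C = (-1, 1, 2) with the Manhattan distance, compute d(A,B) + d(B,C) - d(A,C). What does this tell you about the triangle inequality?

d(A,B) = 5 + 0 + 2 = 7, d(B,C) = 0 + 2 + 0 = 2, d(A,C) = 5 + 2 + 2 = 9.
d(A,B) + d(B,C) - d(A,C) = 7 + 2 - 9 = 9 - 9 = 0. This is ≥ 0, so the triangle inequality holds for these points.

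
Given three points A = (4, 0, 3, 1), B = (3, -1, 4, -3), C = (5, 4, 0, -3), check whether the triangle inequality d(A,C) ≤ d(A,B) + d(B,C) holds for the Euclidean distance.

d(A,B) = √(1² + 1² + 1² + 4²) = √19 ≈ 4.3589, d(B,C) = √(2² + 5² + 4² + 0²) = √45 ≈ 6.7082, d(A,C) = √(1² + 4² + 3² + 4²) = √42 ≈ 6.4807.
d(A,C) ≈ 6.4807 ≤ 4.3589 + 6.7082 = 11.0671. Triangle inequality is satisfied.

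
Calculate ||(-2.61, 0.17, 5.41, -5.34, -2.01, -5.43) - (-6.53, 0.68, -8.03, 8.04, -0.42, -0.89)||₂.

√(Σ(x_i - y_i)²) = √((-2.61 - (-6.53))² + (0.17 - 0.68)² + (5.41 - (-8.03))² + (-5.34 - 8.04)² + (-2.01 - (-0.42))² + (-5.43 - (-0.89))²)
= √(3.92² + (-0.51)² + 13.44² + (-13.38)² + (-1.59)² + (-4.54)²) = √(15.3664 + 0.2601 + 180.6336 + 179.0244 + 2.5281 + 20.6116) = √398.4242 ≈ 19.9606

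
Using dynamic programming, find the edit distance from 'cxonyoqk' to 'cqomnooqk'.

Let D[i][j] be the edit distance between the first i characters of 'cxonyoqk' and the first j characters of 'cqomnooqk', with D[i][0] = i, D[0][j] = j, and D[i][j] = D[i-1][j-1] if the characters match, else 1 + min(D[i-1][j], D[i][j-1], D[i-1][j-1]). Filling the table (rows: prefixes of 'cxonyoqk', columns: prefixes of 'cqomnooqk'):
     ε  c  q  o  m  n  o  o  q  k
  ε  0  1  2  3  4  5  6  7  8  9
  c  1  0  1  2  3  4  5  6  7  8
  x  2  1  1  2  3  4  5  6  7  8
  o  3  2  2  1  2  3  4  5  6  7
  n  4  3  3  2  2  2  3  4  5  6
  y  5  4  4  3  3  3  3  4  5  6
  o  6  5  5  4  4  4  3  3  4  5
  q  7  6  5  5  5  5  4  4  3  4
  k  8  7  6  6  6  6  5  5  4  3
The bottom-right entry gives D[8][9] = 3, so no sequence of fewer than 3 edits works. Backtracking through the table gives one optimal edit sequence (3 edits):
  cxonyoqk → cqonyoqk (sub x→q @2)
  cqonyoqk → cqomnyoqk (ins m @4)
  cqomnyoqk → cqomnooqk (sub y→o @6)
Edit distance = 3.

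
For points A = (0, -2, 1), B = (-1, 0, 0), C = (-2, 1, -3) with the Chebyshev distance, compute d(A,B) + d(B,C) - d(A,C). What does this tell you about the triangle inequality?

d(A,B) = max(1, 2, 1) = 2, d(B,C) = max(1, 1, 3) = 3, d(A,C) = max(2, 3, 4) = 4.
d(A,B) + d(B,C) - d(A,C) = 2 + 3 - 4 = 5 - 4 = 1. This is ≥ 0, so the triangle inequality holds for these points.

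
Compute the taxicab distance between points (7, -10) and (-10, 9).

Σ|x_i - y_i| = |7 - (-10)| + |-10 - 9| = 17 + 19 = 36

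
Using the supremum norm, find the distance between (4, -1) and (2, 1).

max(|x_i - y_i|) = max(|4 - 2|, |-1 - 1|) = max(2, 2) = 2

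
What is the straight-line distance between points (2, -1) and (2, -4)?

√(Σ(x_i - y_i)²) = √((2 - 2)² + (-1 - (-4))²)
= √(0² + 3²) = √(0 + 9) = √9 = 3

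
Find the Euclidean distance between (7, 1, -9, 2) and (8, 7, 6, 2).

√(Σ(x_i - y_i)²) = √((7 - 8)² + (1 - 7)² + (-9 - 6)² + (2 - 2)²)
= √((-1)² + (-6)² + (-15)² + 0²) = √(1 + 36 + 225 + 0) = √262 ≈ 16.1864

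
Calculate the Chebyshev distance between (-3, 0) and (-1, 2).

max(|x_i - y_i|) = max(|-3 - (-1)|, |0 - 2|) = max(2, 2) = 2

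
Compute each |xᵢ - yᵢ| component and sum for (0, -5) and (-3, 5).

Σ|x_i - y_i| = |0 - (-3)| + |-5 - 5| = 3 + 10 = 13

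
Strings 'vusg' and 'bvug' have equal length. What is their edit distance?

Let D[i][j] be the edit distance between the first i characters of 'vusg' and the first j characters of 'bvug', with D[i][0] = i, D[0][j] = j, and D[i][j] = D[i-1][j-1] if the characters match, else 1 + min(D[i-1][j], D[i][j-1], D[i-1][j-1]). Filling the table (rows: prefixes of 'vusg', columns: prefixes of 'bvug'):
     ε  b  v  u  g
  ε  0  1  2  3  4
  v  1  1  1  2  3
  u  2  2  2  1  2
  s  3  3  3  2  2
  g  4  4  4  3  2
The bottom-right entry gives D[4][4] = 2, so no sequence of fewer than 2 edits works. Backtracking through the table gives one optimal edit sequence (2 edits):
  vusg → bvusg (ins b @1)
  bvusg → bvug (del s @4)
Edit distance = 2.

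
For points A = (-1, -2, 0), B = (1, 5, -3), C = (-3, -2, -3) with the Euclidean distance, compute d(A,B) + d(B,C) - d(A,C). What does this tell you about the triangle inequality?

d(A,B) = √(2² + 7² + 3²) = √62 ≈ 7.874, d(B,C) = √(4² + 7² + 0²) = √65 ≈ 8.0623, d(A,C) = √(2² + 0² + 3²) = √13 ≈ 3.6056.
d(A,B) + d(B,C) - d(A,C) = 7.874 + 8.0623 - 3.6056 = 15.9363 - 3.6056 = 12.3307 (to 4 decimal places). This is ≥ 0, so the triangle inequality holds for these points.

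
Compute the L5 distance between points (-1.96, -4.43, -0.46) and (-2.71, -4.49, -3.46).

(Σ|x_i - y_i|^5)^(1/5) = (|-1.96 - (-2.71)|^5 + |-4.43 - (-4.49)|^5 + |-0.46 - (-3.46)|^5)^(1/5)
= (0.75^5 + 0.06^5 + 3^5)^(1/5) ≈ (0.2373 + 0 + 243)^(1/5) = (243.2373)^(1/5) ≈ 3.0006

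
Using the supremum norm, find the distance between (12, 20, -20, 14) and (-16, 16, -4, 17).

max(|x_i - y_i|) = max(|12 - (-16)|, |20 - 16|, |-20 - (-4)|, |14 - 17|) = max(28, 4, 16, 3) = 28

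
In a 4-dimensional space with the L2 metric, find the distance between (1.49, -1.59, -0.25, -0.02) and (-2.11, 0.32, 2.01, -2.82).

(Σ|x_i - y_i|^2)^(1/2) = (|1.49 - (-2.11)|^2 + |-1.59 - 0.32|^2 + |-0.25 - 2.01|^2 + |-0.02 - (-2.82)|^2)^(1/2)
= (3.6^2 + 1.91^2 + 2.26^2 + 2.8^2)^(1/2) = (12.96 + 3.6481 + 5.1076 + 7.84)^(1/2) = (29.5557)^(1/2) ≈ 5.4365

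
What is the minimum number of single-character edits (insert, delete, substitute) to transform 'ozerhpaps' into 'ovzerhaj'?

Let D[i][j] be the edit distance between the first i characters of 'ozerhpaps' and the first j characters of 'ovzerhaj', with D[i][0] = i, D[0][j] = j, and D[i][j] = D[i-1][j-1] if the characters match, else 1 + min(D[i-1][j], D[i][j-1], D[i-1][j-1]). Filling the table (rows: prefixes of 'ozerhpaps', columns: prefixes of 'ovzerhaj'):
     ε  o  v  z  e  r  h  a  j
  ε  0  1  2  3  4  5  6  7  8
  o  1  0  1  2  3  4  5  6  7
  z  2  1  1  1  2  3  4  5  6
  e  3  2  2  2  1  2  3  4  5
  r  4  3  3  3  2  1  2  3  4
  h  5  4  4  4  3  2  1  2  3
  p  6  5  5  5  4  3  2  2  3
  a  7  6  6  6  5  4  3  2  3
  p  8  7  7  7  6  5  4  3  3
  s  9  8  8  8  7  6  5  4  4
The bottom-right entry gives D[9][8] = 4, so no sequence of fewer than 4 edits works. Backtracking through the table gives one optimal edit sequence (4 edits):
  ozerhpaps → ovzerhpaps (ins v @2)
  ovzerhpaps → ovzerhaps (del p @7)
  ovzerhaps → ovzerhas (del p @8)
  ovzerhas → ovzerhaj (sub s→j @8)
Edit distance = 4.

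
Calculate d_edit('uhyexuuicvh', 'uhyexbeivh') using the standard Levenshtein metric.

Let D[i][j] be the edit distance between the first i characters of 'uhyexuuicvh' and the first j characters of 'uhyexbeivh', with D[i][0] = i, D[0][j] = j, and D[i][j] = D[i-1][j-1] if the characters match, else 1 + min(D[i-1][j], D[i][j-1], D[i-1][j-1]). Filling the table (rows: prefixes of 'uhyexuuicvh', columns: prefixes of 'uhyexbeivh'):
     ε  u  h  y  e  x  b  e  i  v  h
  ε  0  1  2  3  4  5  6  7  8  9 10
  u  1  0  1  2  3  4  5  6  7  8  9
  h  2  1  0  1  2  3  4  5  6  7  8
  y  3  2  1  0  1  2  3  4  5  6  7
  e  4  3  2  1  0  1  2  3  4  5  6
  x  5  4  3  2  1  0  1  2  3  4  5
  u  6  5  4  3  2  1  1  2  3  4  5
  u  7  6  5  4  3  2  2  2  3  4  5
  i  8  7  6  5  4  3  3  3  2  3  4
  c  9  8  7  6  5  4  4  4  3  3  4
  v 10  9  8  7  6  5  5  5  4  3  4
  h 11 10  9  8  7  6  6  6  5  4  3
The bottom-right entry gives D[11][10] = 3, so no sequence of fewer than 3 edits works. Backtracking through the table gives one optimal edit sequence (3 edits):
  uhyexuuicvh → uhyexbuicvh (sub u→b @6)
  uhyexbuicvh → uhyexbeicvh (sub u→e @7)
  uhyexbeicvh → uhyexbeivh (del c @9)
Edit distance = 3.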